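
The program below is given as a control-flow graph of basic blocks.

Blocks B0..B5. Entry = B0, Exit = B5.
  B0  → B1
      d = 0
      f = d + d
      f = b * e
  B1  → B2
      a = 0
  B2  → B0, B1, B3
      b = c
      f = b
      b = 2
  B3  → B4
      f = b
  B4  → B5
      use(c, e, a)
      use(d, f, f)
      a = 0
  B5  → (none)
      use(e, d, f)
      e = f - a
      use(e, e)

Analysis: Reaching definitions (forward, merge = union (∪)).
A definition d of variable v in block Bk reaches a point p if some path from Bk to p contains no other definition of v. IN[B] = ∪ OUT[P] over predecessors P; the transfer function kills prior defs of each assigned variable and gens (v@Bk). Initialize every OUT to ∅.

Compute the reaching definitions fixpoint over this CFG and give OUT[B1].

Fixpoint table:
  B0:  IN={a@B1, b@B2, d@B0, f@B2}  OUT={a@B1, b@B2, d@B0, f@B0}
  B1:  IN={a@B1, b@B2, d@B0, f@B0, f@B2}  OUT={a@B1, b@B2, d@B0, f@B0, f@B2}
  B2:  IN={a@B1, b@B2, d@B0, f@B0, f@B2}  OUT={a@B1, b@B2, d@B0, f@B2}
  B3:  IN={a@B1, b@B2, d@B0, f@B2}  OUT={a@B1, b@B2, d@B0, f@B3}
  B4:  IN={a@B1, b@B2, d@B0, f@B3}  OUT={a@B4, b@B2, d@B0, f@B3}
  B5:  IN={a@B4, b@B2, d@B0, f@B3}  OUT={a@B4, b@B2, d@B0, e@B5, f@B3}

Merge at B1: IN[B1] = OUT[B0] ⊔ OUT[B2] = {a@B1, b@B2, d@B0, f@B0, f@B2}
Applying B1's transfer function to that IN value gives OUT[B1] (row B1 above).

Answer: {a@B1, b@B2, d@B0, f@B0, f@B2}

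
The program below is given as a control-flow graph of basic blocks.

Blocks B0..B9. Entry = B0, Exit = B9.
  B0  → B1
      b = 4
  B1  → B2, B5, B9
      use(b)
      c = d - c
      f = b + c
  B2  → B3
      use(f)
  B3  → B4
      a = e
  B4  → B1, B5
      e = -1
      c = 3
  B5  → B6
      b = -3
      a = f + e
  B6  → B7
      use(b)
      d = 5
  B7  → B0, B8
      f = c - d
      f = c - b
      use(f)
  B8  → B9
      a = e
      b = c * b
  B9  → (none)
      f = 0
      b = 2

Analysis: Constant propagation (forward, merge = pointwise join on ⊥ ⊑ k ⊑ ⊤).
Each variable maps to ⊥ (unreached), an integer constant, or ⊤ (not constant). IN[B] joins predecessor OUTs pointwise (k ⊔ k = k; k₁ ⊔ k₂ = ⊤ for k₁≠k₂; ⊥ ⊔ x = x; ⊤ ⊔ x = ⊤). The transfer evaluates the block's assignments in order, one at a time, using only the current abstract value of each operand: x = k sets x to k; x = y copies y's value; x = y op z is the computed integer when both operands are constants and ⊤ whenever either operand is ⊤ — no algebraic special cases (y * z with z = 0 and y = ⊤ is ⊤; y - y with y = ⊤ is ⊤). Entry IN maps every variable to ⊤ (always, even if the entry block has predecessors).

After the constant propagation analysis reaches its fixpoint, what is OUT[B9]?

Answer: {a: ⊤, b: 2, c: ⊤, d: ⊤, e: ⊤, f: 0}

Working:
Per-block solution:
  B0:  IN=(all ⊤)  OUT={b:4; rest ⊤}
  B1:  IN={b:4; rest ⊤}  OUT={b:4; rest ⊤}
  B2:  IN={b:4; rest ⊤}  OUT={b:4; rest ⊤}
  B3:  IN={b:4; rest ⊤}  OUT={b:4; rest ⊤}
  B4:  IN={b:4; rest ⊤}  OUT={b:4, c:3, e:-1; rest ⊤}
  B5:  IN={b:4; rest ⊤}  OUT={b:-3; rest ⊤}
  B6:  IN={b:-3; rest ⊤}  OUT={b:-3, d:5; rest ⊤}
  B7:  IN={b:-3, d:5; rest ⊤}  OUT={b:-3, d:5; rest ⊤}
  B8:  IN={b:-3, d:5; rest ⊤}  OUT={d:5; rest ⊤}
  B9:  IN=(all ⊤)  OUT={b:2, f:0; rest ⊤}

Merge at B9: IN[B9] = OUT[B1] ⊔ OUT[B8] = {a: ⊤, b: ⊤, c: ⊤, d: ⊤, e: ⊤, f: ⊤}
Applying B9's transfer function to that IN value gives OUT[B9] (row B9 above).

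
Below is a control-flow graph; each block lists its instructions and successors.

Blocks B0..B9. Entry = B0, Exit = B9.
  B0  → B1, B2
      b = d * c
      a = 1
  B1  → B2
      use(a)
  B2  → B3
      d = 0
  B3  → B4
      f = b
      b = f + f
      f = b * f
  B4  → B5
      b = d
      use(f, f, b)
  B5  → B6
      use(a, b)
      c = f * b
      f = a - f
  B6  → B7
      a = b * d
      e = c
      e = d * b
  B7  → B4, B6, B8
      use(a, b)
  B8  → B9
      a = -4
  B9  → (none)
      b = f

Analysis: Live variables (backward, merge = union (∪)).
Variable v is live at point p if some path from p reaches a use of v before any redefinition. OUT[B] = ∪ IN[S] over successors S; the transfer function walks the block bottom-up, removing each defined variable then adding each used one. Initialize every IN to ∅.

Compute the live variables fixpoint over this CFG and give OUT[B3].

Answer: {a, d, f}

Working:
Converged values:
  B0:  IN={c, d}  OUT={a, b}
  B1:  IN={a, b}  OUT={a, b}
  B2:  IN={a, b}  OUT={a, b, d}
  B3:  IN={a, b, d}  OUT={a, d, f}
  B4:  IN={a, d, f}  OUT={a, b, d, f}
  B5:  IN={a, b, d, f}  OUT={b, c, d, f}
  B6:  IN={b, c, d, f}  OUT={a, b, c, d, f}
  B7:  IN={a, b, c, d, f}  OUT={a, b, c, d, f}
  B8:  IN={f}  OUT={f}
  B9:  IN={f}  OUT={}

Merge at B3: OUT[B3] = IN[B4] = {a, d, f}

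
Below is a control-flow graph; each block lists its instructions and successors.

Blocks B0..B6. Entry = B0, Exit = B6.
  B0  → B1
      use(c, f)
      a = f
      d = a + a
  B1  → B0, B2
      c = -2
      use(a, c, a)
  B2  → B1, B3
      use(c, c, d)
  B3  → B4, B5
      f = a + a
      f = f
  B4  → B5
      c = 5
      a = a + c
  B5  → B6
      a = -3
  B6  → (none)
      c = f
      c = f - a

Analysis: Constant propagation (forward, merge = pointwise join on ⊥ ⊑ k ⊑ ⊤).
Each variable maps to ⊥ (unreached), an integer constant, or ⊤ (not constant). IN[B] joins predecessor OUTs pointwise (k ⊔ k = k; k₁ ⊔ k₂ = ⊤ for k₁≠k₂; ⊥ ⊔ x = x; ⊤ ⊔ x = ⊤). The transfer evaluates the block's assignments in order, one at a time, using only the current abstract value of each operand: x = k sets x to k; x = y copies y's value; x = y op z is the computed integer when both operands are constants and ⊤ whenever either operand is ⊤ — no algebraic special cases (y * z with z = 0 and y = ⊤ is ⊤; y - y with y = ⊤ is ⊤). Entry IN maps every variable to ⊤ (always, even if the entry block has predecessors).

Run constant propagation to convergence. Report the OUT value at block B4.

Answer: {a: ⊤, b: ⊤, c: 5, d: ⊤, e: ⊤, f: ⊤}

Trace:
Per-block solution:
  B0: | IN=(all ⊤) | OUT=(all ⊤)
  B1: | IN=(all ⊤) | OUT={c:-2; rest ⊤}
  B2: | IN={c:-2; rest ⊤} | OUT={c:-2; rest ⊤}
  B3: | IN={c:-2; rest ⊤} | OUT={c:-2; rest ⊤}
  B4: | IN={c:-2; rest ⊤} | OUT={c:5; rest ⊤}
  B5: | IN=(all ⊤) | OUT={a:-3; rest ⊤}
  B6: | IN={a:-3; rest ⊤} | OUT={a:-3; rest ⊤}

Merge at B4: IN[B4] = OUT[B3] = {a: ⊤, b: ⊤, c: -2, d: ⊤, e: ⊤, f: ⊤}
Applying B4's transfer function to that IN value gives OUT[B4] (row B4 above).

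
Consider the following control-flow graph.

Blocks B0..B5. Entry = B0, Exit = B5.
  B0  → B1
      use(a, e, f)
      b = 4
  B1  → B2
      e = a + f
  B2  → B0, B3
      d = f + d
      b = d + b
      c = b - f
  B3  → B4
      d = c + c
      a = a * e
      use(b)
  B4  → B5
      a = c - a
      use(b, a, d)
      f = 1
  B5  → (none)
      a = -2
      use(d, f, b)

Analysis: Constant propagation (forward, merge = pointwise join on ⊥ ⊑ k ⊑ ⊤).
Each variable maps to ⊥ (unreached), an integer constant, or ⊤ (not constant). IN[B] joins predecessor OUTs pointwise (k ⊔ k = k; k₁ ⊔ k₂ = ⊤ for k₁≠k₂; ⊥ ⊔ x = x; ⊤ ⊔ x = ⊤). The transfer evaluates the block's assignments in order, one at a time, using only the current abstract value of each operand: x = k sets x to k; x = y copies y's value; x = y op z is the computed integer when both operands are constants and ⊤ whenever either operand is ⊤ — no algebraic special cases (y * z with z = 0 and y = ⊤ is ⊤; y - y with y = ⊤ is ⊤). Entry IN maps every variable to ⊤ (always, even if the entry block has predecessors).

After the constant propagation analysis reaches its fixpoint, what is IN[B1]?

Per-block solution:
  B0:  IN=(all ⊤)  OUT={b:4; rest ⊤}
  B1:  IN={b:4; rest ⊤}  OUT={b:4; rest ⊤}
  B2:  IN={b:4; rest ⊤}  OUT=(all ⊤)
  B3:  IN=(all ⊤)  OUT=(all ⊤)
  B4:  IN=(all ⊤)  OUT={f:1; rest ⊤}
  B5:  IN={f:1; rest ⊤}  OUT={a:-2, f:1; rest ⊤}

Merge at B1: IN[B1] = OUT[B0] = {a: ⊤, b: 4, c: ⊤, d: ⊤, e: ⊤, f: ⊤}

Answer: {a: ⊤, b: 4, c: ⊤, d: ⊤, e: ⊤, f: ⊤}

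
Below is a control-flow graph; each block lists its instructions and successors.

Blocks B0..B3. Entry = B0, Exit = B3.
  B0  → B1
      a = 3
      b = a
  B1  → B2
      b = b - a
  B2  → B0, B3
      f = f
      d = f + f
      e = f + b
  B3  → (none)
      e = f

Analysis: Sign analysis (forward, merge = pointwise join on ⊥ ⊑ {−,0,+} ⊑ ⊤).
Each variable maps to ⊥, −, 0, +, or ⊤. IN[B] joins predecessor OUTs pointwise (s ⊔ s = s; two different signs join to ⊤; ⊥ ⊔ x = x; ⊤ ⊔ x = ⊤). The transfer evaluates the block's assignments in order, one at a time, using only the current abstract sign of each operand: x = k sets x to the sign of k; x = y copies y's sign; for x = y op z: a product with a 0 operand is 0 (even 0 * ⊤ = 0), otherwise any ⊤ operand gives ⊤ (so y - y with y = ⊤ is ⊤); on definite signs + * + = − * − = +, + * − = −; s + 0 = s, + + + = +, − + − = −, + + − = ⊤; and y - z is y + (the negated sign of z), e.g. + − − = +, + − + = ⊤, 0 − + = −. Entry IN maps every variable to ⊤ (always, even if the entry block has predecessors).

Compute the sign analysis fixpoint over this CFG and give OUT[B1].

Per-block solution:
  B0:  IN=(all ⊤)  OUT={a:+, b:+; rest ⊤}
  B1:  IN={a:+, b:+; rest ⊤}  OUT={a:+; rest ⊤}
  B2:  IN={a:+; rest ⊤}  OUT={a:+; rest ⊤}
  B3:  IN={a:+; rest ⊤}  OUT={a:+; rest ⊤}

Merge at B1: IN[B1] = OUT[B0] = {a: +, b: +, c: ⊤, d: ⊤, e: ⊤, f: ⊤}
Applying B1's transfer function to that IN value gives OUT[B1] (row B1 above).

Answer: {a: +, b: ⊤, c: ⊤, d: ⊤, e: ⊤, f: ⊤}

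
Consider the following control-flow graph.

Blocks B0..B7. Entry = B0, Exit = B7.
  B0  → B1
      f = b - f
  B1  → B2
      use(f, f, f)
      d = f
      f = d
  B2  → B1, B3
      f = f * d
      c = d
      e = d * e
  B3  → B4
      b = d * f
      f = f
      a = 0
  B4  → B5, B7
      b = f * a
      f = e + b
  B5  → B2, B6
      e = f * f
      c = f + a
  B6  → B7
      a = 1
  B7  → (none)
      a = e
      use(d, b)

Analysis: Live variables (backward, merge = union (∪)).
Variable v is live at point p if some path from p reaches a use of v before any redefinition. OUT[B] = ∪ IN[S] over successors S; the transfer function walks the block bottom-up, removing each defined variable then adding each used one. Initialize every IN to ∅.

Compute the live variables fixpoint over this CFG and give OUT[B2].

Answer: {d, e, f}

Derivation:
Converged values:
  B0:  IN={b, e, f}  OUT={e, f}
  B1:  IN={e, f}  OUT={d, e, f}
  B2:  IN={d, e, f}  OUT={d, e, f}
  B3:  IN={d, e, f}  OUT={a, d, e, f}
  B4:  IN={a, d, e, f}  OUT={a, b, d, e, f}
  B5:  IN={a, b, d, f}  OUT={b, d, e, f}
  B6:  IN={b, d, e}  OUT={b, d, e}
  B7:  IN={b, d, e}  OUT={}

Merge at B2: OUT[B2] = IN[B1] ⊔ IN[B3] = {d, e, f}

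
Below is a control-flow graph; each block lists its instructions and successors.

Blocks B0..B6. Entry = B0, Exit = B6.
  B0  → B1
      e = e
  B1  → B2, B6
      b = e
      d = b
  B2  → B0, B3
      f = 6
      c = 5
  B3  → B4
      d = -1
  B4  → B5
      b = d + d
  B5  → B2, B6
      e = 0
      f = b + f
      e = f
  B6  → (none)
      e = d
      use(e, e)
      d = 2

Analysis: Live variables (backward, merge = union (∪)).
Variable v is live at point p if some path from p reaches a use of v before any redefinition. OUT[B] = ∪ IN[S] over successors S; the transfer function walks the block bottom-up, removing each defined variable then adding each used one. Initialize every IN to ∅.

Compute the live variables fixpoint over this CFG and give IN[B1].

Answer: {e}

Trace:
Per-block solution:
  B0: | IN={e} | OUT={e}
  B1: | IN={e} | OUT={d, e}
  B2: | IN={e} | OUT={e, f}
  B3: | IN={f} | OUT={d, f}
  B4: | IN={d, f} | OUT={b, d, f}
  B5: | IN={b, d, f} | OUT={d, e}
  B6: | IN={d} | OUT={}

Merge at B1: OUT[B1] = IN[B2] ⊔ IN[B6] = {d, e}
Applying B1's transfer function to that OUT value gives IN[B1] (row B1 above).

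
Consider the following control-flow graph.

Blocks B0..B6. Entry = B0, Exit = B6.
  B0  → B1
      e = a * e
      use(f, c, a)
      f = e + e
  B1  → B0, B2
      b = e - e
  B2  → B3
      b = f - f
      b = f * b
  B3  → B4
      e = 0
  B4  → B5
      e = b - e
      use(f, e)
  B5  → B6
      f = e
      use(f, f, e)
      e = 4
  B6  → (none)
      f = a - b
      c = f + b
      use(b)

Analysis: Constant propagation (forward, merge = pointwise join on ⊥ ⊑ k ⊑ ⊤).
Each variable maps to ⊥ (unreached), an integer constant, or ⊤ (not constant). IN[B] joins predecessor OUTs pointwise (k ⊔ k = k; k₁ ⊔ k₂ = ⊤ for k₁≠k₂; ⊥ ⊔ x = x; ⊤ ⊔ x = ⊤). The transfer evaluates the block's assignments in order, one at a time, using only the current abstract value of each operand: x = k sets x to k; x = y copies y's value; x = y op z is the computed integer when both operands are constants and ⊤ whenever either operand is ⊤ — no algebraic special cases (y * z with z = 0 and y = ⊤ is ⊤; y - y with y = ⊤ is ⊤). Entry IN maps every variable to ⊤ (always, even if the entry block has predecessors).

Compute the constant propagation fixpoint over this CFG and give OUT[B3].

Per-block solution:
  B0: | IN=(all ⊤) | OUT=(all ⊤)
  B1: | IN=(all ⊤) | OUT=(all ⊤)
  B2: | IN=(all ⊤) | OUT=(all ⊤)
  B3: | IN=(all ⊤) | OUT={e:0; rest ⊤}
  B4: | IN={e:0; rest ⊤} | OUT=(all ⊤)
  B5: | IN=(all ⊤) | OUT={e:4; rest ⊤}
  B6: | IN={e:4; rest ⊤} | OUT={e:4; rest ⊤}

Merge at B3: IN[B3] = OUT[B2] = {a: ⊤, b: ⊤, c: ⊤, d: ⊤, e: ⊤, f: ⊤}
Applying B3's transfer function to that IN value gives OUT[B3] (row B3 above).

Answer: {a: ⊤, b: ⊤, c: ⊤, d: ⊤, e: 0, f: ⊤}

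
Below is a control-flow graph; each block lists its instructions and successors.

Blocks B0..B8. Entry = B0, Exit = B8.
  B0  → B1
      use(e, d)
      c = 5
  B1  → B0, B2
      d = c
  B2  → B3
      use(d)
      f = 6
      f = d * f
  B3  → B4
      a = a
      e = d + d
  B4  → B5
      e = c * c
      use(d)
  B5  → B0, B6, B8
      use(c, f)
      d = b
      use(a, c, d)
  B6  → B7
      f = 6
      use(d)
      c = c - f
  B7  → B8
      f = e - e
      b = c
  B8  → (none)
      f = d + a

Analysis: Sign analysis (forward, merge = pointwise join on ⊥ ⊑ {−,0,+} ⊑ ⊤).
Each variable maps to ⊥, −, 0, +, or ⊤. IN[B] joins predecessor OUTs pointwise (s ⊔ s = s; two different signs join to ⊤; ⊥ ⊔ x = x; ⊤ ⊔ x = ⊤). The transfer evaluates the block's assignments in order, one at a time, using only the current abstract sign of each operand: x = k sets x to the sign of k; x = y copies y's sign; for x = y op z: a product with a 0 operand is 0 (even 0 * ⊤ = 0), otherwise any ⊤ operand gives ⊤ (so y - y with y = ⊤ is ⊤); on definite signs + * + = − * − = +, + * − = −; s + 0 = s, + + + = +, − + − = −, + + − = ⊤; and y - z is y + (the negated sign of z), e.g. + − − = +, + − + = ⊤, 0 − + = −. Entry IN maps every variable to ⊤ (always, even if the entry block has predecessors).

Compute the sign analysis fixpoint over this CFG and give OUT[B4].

Answer: {a: ⊤, b: ⊤, c: +, d: +, e: +, f: +}

Trace:
Converged values:
  B0: | IN=(all ⊤) | OUT={c:+; rest ⊤}
  B1: | IN={c:+; rest ⊤} | OUT={c:+, d:+; rest ⊤}
  B2: | IN={c:+, d:+; rest ⊤} | OUT={c:+, d:+, f:+; rest ⊤}
  B3: | IN={c:+, d:+, f:+; rest ⊤} | OUT={c:+, d:+, e:+, f:+; rest ⊤}
  B4: | IN={c:+, d:+, e:+, f:+; rest ⊤} | OUT={c:+, d:+, e:+, f:+; rest ⊤}
  B5: | IN={c:+, d:+, e:+, f:+; rest ⊤} | OUT={c:+, e:+, f:+; rest ⊤}
  B6: | IN={c:+, e:+, f:+; rest ⊤} | OUT={e:+, f:+; rest ⊤}
  B7: | IN={e:+, f:+; rest ⊤} | OUT={e:+; rest ⊤}
  B8: | IN={e:+; rest ⊤} | OUT={e:+; rest ⊤}

Merge at B4: IN[B4] = OUT[B3] = {a: ⊤, b: ⊤, c: +, d: +, e: +, f: +}
Applying B4's transfer function to that IN value gives OUT[B4] (row B4 above).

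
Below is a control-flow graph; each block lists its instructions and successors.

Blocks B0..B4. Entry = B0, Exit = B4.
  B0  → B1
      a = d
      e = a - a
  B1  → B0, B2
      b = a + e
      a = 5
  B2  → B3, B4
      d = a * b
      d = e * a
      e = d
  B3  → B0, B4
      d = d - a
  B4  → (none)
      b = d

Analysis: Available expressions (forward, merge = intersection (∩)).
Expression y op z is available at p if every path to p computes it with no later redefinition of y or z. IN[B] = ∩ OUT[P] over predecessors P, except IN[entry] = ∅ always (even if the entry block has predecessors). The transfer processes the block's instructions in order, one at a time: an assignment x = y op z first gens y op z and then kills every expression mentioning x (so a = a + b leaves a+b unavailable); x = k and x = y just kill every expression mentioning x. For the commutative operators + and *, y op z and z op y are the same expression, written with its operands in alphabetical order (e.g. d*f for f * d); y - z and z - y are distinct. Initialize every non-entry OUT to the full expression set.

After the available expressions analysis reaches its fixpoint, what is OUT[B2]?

Converged values:
  B0:  IN={}  OUT={a-a}
  B1:  IN={a-a}  OUT={}
  B2:  IN={}  OUT={a*b}
  B3:  IN={a*b}  OUT={a*b}
  B4:  IN={a*b}  OUT={}

Merge at B2: IN[B2] = OUT[B1] = {}
Applying B2's transfer function to that IN value gives OUT[B2] (row B2 above).

Answer: {a*b}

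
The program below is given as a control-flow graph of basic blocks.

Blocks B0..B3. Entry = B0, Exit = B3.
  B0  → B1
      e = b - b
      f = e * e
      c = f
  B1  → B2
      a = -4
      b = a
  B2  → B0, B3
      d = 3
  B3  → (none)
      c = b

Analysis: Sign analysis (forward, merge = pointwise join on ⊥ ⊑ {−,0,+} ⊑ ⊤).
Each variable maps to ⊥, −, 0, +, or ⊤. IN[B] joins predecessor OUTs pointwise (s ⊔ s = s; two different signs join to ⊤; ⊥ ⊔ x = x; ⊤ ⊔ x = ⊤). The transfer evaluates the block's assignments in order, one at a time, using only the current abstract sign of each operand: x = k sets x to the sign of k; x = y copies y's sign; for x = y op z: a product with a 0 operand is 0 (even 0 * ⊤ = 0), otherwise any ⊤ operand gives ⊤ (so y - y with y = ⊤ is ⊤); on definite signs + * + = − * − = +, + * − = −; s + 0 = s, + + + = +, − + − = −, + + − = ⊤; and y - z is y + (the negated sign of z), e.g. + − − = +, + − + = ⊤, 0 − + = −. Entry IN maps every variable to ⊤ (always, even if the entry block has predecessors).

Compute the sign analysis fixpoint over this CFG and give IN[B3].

Fixpoint table:
  B0: | IN=(all ⊤) | OUT=(all ⊤)
  B1: | IN=(all ⊤) | OUT={a:-, b:-; rest ⊤}
  B2: | IN={a:-, b:-; rest ⊤} | OUT={a:-, b:-, d:+; rest ⊤}
  B3: | IN={a:-, b:-, d:+; rest ⊤} | OUT={a:-, b:-, c:-, d:+; rest ⊤}

Merge at B3: IN[B3] = OUT[B2] = {a: -, b: -, c: ⊤, d: +, e: ⊤, f: ⊤}

Answer: {a: -, b: -, c: ⊤, d: +, e: ⊤, f: ⊤}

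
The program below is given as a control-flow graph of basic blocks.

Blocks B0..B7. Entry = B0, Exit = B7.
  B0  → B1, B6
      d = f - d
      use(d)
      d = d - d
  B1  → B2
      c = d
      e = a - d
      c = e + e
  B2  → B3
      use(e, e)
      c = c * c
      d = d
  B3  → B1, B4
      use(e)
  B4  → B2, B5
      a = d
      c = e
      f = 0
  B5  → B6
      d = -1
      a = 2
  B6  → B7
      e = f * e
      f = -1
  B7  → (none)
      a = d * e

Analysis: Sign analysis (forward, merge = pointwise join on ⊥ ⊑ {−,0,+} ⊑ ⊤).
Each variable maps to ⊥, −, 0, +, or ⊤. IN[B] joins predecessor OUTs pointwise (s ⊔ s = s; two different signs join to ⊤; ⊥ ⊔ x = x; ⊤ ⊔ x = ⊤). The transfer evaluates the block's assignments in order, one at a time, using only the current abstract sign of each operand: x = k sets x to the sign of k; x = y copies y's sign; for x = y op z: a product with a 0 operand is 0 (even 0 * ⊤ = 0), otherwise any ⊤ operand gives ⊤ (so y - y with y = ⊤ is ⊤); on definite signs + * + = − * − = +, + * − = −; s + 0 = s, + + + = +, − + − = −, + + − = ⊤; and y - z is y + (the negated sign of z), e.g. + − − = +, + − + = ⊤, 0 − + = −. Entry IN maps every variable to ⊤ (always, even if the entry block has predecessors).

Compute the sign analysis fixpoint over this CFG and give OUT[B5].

Answer: {a: +, b: ⊤, c: ⊤, d: -, e: ⊤, f: 0}

Derivation:
Per-block solution:
  B0:  IN=(all ⊤)  OUT=(all ⊤)
  B1:  IN=(all ⊤)  OUT=(all ⊤)
  B2:  IN=(all ⊤)  OUT=(all ⊤)
  B3:  IN=(all ⊤)  OUT=(all ⊤)
  B4:  IN=(all ⊤)  OUT={f:0; rest ⊤}
  B5:  IN={f:0; rest ⊤}  OUT={a:+, d:-, f:0; rest ⊤}
  B6:  IN=(all ⊤)  OUT={f:-; rest ⊤}
  B7:  IN={f:-; rest ⊤}  OUT={f:-; rest ⊤}

Merge at B5: IN[B5] = OUT[B4] = {a: ⊤, b: ⊤, c: ⊤, d: ⊤, e: ⊤, f: 0}
Applying B5's transfer function to that IN value gives OUT[B5] (row B5 above).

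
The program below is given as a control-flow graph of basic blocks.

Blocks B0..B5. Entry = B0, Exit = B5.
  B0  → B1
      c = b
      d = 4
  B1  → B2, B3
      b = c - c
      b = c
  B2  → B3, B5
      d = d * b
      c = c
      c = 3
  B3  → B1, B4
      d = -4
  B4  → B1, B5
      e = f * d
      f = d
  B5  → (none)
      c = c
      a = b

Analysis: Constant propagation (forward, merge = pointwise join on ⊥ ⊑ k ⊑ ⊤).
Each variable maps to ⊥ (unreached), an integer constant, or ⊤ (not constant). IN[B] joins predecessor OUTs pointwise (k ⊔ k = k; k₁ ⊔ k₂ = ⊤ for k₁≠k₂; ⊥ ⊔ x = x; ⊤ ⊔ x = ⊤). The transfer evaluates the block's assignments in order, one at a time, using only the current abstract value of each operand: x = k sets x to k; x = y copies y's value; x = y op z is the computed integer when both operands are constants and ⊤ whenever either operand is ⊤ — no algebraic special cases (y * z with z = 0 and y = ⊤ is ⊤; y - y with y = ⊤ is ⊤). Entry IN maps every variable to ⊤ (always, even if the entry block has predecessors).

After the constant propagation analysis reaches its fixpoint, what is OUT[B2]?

Answer: {a: ⊤, b: ⊤, c: 3, d: ⊤, e: ⊤, f: ⊤}

Working:
Per-block solution:
  B0:  IN=(all ⊤)  OUT={d:4; rest ⊤}
  B1:  IN=(all ⊤)  OUT=(all ⊤)
  B2:  IN=(all ⊤)  OUT={c:3; rest ⊤}
  B3:  IN=(all ⊤)  OUT={d:-4; rest ⊤}
  B4:  IN={d:-4; rest ⊤}  OUT={d:-4, f:-4; rest ⊤}
  B5:  IN=(all ⊤)  OUT=(all ⊤)

Merge at B2: IN[B2] = OUT[B1] = {a: ⊤, b: ⊤, c: ⊤, d: ⊤, e: ⊤, f: ⊤}
Applying B2's transfer function to that IN value gives OUT[B2] (row B2 above).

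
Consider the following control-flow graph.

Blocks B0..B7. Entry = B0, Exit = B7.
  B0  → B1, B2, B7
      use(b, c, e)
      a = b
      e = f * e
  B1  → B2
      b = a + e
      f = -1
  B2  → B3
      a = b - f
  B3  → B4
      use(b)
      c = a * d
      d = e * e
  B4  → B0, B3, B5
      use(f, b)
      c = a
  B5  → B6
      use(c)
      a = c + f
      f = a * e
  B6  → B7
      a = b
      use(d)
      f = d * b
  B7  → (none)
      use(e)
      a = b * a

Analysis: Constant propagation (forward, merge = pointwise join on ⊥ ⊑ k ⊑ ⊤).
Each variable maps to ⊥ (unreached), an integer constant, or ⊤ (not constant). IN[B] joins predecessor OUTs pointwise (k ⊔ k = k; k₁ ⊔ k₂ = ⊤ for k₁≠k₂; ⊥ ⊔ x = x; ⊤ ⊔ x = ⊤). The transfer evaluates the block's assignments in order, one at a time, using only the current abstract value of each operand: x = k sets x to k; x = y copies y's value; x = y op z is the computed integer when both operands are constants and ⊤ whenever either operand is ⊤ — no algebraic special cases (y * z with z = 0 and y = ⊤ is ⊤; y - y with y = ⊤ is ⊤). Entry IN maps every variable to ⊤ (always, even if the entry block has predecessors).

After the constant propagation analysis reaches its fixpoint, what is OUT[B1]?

Converged values:
  B0: | IN=(all ⊤) | OUT=(all ⊤)
  B1: | IN=(all ⊤) | OUT={f:-1; rest ⊤}
  B2: | IN=(all ⊤) | OUT=(all ⊤)
  B3: | IN=(all ⊤) | OUT=(all ⊤)
  B4: | IN=(all ⊤) | OUT=(all ⊤)
  B5: | IN=(all ⊤) | OUT=(all ⊤)
  B6: | IN=(all ⊤) | OUT=(all ⊤)
  B7: | IN=(all ⊤) | OUT=(all ⊤)

Merge at B1: IN[B1] = OUT[B0] = {a: ⊤, b: ⊤, c: ⊤, d: ⊤, e: ⊤, f: ⊤}
Applying B1's transfer function to that IN value gives OUT[B1] (row B1 above).

Answer: {a: ⊤, b: ⊤, c: ⊤, d: ⊤, e: ⊤, f: -1}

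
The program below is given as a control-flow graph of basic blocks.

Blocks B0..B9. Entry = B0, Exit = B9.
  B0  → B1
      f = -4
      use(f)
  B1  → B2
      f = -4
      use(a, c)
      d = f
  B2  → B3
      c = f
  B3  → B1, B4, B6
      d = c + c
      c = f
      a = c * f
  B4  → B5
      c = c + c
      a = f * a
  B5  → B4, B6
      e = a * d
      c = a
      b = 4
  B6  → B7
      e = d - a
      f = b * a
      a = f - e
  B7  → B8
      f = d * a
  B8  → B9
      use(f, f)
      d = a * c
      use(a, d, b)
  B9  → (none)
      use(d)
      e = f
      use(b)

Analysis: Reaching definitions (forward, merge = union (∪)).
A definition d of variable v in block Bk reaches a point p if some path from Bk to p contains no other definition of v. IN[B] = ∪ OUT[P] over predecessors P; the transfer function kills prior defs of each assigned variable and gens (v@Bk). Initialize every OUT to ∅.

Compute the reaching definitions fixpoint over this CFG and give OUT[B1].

Answer: {a@B3, c@B3, d@B1, f@B1}

Trace:
Fixpoint table:
  B0:  IN={}  OUT={f@B0}
  B1:  IN={a@B3, c@B3, d@B3, f@B0, f@B1}  OUT={a@B3, c@B3, d@B1, f@B1}
  B2:  IN={a@B3, c@B3, d@B1, f@B1}  OUT={a@B3, c@B2, d@B1, f@B1}
  B3:  IN={a@B3, c@B2, d@B1, f@B1}  OUT={a@B3, c@B3, d@B3, f@B1}
  B4:  IN={a@B3, a@B4, b@B5, c@B3, c@B5, d@B3, e@B5, f@B1}  OUT={a@B4, b@B5, c@B4, d@B3, e@B5, f@B1}
  B5:  IN={a@B4, b@B5, c@B4, d@B3, e@B5, f@B1}  OUT={a@B4, b@B5, c@B5, d@B3, e@B5, f@B1}
  B6:  IN={a@B3, a@B4, b@B5, c@B3, c@B5, d@B3, e@B5, f@B1}  OUT={a@B6, b@B5, c@B3, c@B5, d@B3, e@B6, f@B6}
  B7:  IN={a@B6, b@B5, c@B3, c@B5, d@B3, e@B6, f@B6}  OUT={a@B6, b@B5, c@B3, c@B5, d@B3, e@B6, f@B7}
  B8:  IN={a@B6, b@B5, c@B3, c@B5, d@B3, e@B6, f@B7}  OUT={a@B6, b@B5, c@B3, c@B5, d@B8, e@B6, f@B7}
  B9:  IN={a@B6, b@B5, c@B3, c@B5, d@B8, e@B6, f@B7}  OUT={a@B6, b@B5, c@B3, c@B5, d@B8, e@B9, f@B7}

Merge at B1: IN[B1] = OUT[B0] ⊔ OUT[B3] = {a@B3, c@B3, d@B3, f@B0, f@B1}
Applying B1's transfer function to that IN value gives OUT[B1] (row B1 above).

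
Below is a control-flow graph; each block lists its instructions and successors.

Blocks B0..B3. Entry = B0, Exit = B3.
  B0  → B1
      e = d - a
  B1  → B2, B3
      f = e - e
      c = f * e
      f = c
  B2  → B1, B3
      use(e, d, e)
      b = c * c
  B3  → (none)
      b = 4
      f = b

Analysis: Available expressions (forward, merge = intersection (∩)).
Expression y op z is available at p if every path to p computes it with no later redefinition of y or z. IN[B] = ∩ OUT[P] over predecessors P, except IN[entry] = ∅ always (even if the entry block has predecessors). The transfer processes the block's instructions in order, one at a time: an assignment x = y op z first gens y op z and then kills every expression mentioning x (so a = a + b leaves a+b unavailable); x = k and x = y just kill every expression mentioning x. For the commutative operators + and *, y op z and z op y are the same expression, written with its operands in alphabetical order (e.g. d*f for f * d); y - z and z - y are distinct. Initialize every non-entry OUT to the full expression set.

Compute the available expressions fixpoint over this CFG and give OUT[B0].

Answer: {d-a}

Working:
Per-block solution:
  B0: | IN={} | OUT={d-a}
  B1: | IN={d-a} | OUT={d-a, e-e}
  B2: | IN={d-a, e-e} | OUT={c*c, d-a, e-e}
  B3: | IN={d-a, e-e} | OUT={d-a, e-e}

B0 is the boundary node: IN[B0] = {}
Applying B0's transfer function to that IN value gives OUT[B0] (row B0 above).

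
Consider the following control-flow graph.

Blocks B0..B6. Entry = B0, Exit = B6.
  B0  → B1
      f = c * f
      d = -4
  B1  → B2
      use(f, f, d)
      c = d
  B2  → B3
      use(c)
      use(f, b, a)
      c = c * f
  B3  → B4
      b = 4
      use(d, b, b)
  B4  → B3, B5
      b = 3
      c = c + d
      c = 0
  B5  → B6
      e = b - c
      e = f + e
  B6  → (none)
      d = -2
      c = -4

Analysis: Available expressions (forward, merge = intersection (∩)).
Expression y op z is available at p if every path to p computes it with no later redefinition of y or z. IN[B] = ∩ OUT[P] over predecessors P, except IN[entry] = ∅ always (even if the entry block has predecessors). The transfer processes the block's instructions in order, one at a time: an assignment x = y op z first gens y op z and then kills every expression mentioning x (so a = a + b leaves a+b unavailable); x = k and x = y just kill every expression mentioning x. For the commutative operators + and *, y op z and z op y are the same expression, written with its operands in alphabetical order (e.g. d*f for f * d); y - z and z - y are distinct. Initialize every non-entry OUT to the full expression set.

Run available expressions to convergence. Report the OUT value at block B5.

Answer: {b-c}

Trace:
Per-block solution:
  B0: | IN={} | OUT={}
  B1: | IN={} | OUT={}
  B2: | IN={} | OUT={}
  B3: | IN={} | OUT={}
  B4: | IN={} | OUT={}
  B5: | IN={} | OUT={b-c}
  B6: | IN={b-c} | OUT={}

Merge at B5: IN[B5] = OUT[B4] = {}
Applying B5's transfer function to that IN value gives OUT[B5] (row B5 above).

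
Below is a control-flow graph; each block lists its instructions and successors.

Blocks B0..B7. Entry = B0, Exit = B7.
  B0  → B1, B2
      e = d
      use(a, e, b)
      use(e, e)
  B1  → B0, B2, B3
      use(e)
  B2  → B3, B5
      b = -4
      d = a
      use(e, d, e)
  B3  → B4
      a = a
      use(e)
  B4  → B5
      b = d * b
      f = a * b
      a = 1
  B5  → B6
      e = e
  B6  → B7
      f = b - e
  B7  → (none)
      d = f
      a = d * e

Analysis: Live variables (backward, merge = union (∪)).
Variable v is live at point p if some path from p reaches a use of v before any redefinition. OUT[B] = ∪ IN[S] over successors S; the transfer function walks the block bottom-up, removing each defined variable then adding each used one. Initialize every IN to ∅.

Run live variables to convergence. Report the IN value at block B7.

Fixpoint table:
  B0: | IN={a, b, d} | OUT={a, b, d, e}
  B1: | IN={a, b, d, e} | OUT={a, b, d, e}
  B2: | IN={a, e} | OUT={a, b, d, e}
  B3: | IN={a, b, d, e} | OUT={a, b, d, e}
  B4: | IN={a, b, d, e} | OUT={b, e}
  B5: | IN={b, e} | OUT={b, e}
  B6: | IN={b, e} | OUT={e, f}
  B7: | IN={e, f} | OUT={}

B7 is the boundary node: OUT[B7] = {}
Applying B7's transfer function to that OUT value gives IN[B7] (row B7 above).

Answer: {e, f}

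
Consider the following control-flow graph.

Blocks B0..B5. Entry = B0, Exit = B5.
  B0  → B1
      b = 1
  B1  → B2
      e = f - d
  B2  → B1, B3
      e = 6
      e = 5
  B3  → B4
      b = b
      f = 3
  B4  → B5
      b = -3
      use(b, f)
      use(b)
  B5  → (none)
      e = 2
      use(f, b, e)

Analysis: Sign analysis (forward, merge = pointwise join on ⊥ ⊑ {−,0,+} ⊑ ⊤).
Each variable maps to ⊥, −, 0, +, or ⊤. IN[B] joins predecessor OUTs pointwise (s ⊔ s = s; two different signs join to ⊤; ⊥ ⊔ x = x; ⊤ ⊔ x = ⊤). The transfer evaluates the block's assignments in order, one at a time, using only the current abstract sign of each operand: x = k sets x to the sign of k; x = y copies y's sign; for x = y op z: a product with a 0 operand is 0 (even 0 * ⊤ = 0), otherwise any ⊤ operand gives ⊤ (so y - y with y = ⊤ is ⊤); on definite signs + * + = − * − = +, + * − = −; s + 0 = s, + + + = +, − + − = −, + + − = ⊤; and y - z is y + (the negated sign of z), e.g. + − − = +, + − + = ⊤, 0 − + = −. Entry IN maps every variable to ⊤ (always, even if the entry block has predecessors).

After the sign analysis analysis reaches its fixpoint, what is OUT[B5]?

Converged values:
  B0: | IN=(all ⊤) | OUT={b:+; rest ⊤}
  B1: | IN={b:+; rest ⊤} | OUT={b:+; rest ⊤}
  B2: | IN={b:+; rest ⊤} | OUT={b:+, e:+; rest ⊤}
  B3: | IN={b:+, e:+; rest ⊤} | OUT={b:+, e:+, f:+; rest ⊤}
  B4: | IN={b:+, e:+, f:+; rest ⊤} | OUT={b:-, e:+, f:+; rest ⊤}
  B5: | IN={b:-, e:+, f:+; rest ⊤} | OUT={b:-, e:+, f:+; rest ⊤}

Merge at B5: IN[B5] = OUT[B4] = {a: ⊤, b: -, c: ⊤, d: ⊤, e: +, f: +}
Applying B5's transfer function to that IN value gives OUT[B5] (row B5 above).

Answer: {a: ⊤, b: -, c: ⊤, d: ⊤, e: +, f: +}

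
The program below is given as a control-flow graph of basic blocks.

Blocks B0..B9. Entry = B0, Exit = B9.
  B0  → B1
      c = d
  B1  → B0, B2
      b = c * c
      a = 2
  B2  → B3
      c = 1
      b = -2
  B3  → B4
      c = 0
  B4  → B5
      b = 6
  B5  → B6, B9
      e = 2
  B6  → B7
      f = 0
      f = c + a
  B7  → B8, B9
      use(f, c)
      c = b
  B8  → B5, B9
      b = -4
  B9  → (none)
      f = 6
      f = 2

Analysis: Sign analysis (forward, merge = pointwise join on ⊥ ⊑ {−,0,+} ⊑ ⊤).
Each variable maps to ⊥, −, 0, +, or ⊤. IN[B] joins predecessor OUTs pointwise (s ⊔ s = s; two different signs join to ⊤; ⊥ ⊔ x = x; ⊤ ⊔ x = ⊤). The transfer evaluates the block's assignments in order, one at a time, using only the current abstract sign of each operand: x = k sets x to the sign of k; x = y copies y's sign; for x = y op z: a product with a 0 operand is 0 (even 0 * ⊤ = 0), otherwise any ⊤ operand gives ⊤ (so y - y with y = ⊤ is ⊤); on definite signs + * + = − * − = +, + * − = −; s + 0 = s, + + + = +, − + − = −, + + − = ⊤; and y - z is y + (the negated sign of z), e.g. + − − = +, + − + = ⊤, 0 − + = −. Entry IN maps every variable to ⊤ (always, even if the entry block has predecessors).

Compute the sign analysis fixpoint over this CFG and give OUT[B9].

Answer: {a: +, b: ⊤, c: ⊤, d: ⊤, e: +, f: +}

Derivation:
Fixpoint table:
  B0:   IN=(all ⊤)   OUT=(all ⊤)
  B1:   IN=(all ⊤)   OUT={a:+; rest ⊤}
  B2:   IN={a:+; rest ⊤}   OUT={a:+, b:-, c:+; rest ⊤}
  B3:   IN={a:+, b:-, c:+; rest ⊤}   OUT={a:+, b:-, c:0; rest ⊤}
  B4:   IN={a:+, b:-, c:0; rest ⊤}   OUT={a:+, b:+, c:0; rest ⊤}
  B5:   IN={a:+; rest ⊤}   OUT={a:+, e:+; rest ⊤}
  B6:   IN={a:+, e:+; rest ⊤}   OUT={a:+, e:+; rest ⊤}
  B7:   IN={a:+, e:+; rest ⊤}   OUT={a:+, e:+; rest ⊤}
  B8:   IN={a:+, e:+; rest ⊤}   OUT={a:+, b:-, e:+; rest ⊤}
  B9:   IN={a:+, e:+; rest ⊤}   OUT={a:+, e:+, f:+; rest ⊤}

Merge at B9: IN[B9] = OUT[B5] ⊔ OUT[B7] ⊔ OUT[B8] = {a: +, b: ⊤, c: ⊤, d: ⊤, e: +, f: ⊤}
Applying B9's transfer function to that IN value gives OUT[B9] (row B9 above).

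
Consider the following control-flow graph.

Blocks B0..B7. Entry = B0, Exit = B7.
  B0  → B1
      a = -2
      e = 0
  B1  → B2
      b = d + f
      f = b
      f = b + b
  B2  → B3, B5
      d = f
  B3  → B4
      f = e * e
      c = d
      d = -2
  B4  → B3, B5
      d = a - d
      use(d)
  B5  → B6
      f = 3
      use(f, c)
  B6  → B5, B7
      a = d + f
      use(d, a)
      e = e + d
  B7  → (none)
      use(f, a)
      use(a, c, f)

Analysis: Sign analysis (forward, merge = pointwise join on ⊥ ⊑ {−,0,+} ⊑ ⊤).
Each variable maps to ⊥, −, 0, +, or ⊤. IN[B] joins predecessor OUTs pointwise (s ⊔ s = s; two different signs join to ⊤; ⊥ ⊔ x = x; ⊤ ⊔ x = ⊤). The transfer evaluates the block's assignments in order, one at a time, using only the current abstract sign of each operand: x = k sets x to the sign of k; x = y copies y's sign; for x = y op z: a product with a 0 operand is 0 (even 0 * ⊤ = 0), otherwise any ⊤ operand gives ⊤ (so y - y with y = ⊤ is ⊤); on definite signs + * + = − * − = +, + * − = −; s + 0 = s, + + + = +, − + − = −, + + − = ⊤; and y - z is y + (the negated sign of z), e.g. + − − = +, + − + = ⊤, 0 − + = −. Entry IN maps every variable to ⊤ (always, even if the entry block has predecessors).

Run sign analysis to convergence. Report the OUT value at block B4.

Answer: {a: -, b: ⊤, c: ⊤, d: ⊤, e: 0, f: 0}

Working:
Converged values:
  B0: | IN=(all ⊤) | OUT={a:-, e:0; rest ⊤}
  B1: | IN={a:-, e:0; rest ⊤} | OUT={a:-, e:0; rest ⊤}
  B2: | IN={a:-, e:0; rest ⊤} | OUT={a:-, e:0; rest ⊤}
  B3: | IN={a:-, e:0; rest ⊤} | OUT={a:-, d:-, e:0, f:0; rest ⊤}
  B4: | IN={a:-, d:-, e:0, f:0; rest ⊤} | OUT={a:-, e:0, f:0; rest ⊤}
  B5: | IN=(all ⊤) | OUT={f:+; rest ⊤}
  B6: | IN={f:+; rest ⊤} | OUT={f:+; rest ⊤}
  B7: | IN={f:+; rest ⊤} | OUT={f:+; rest ⊤}

Merge at B4: IN[B4] = OUT[B3] = {a: -, b: ⊤, c: ⊤, d: -, e: 0, f: 0}
Applying B4's transfer function to that IN value gives OUT[B4] (row B4 above).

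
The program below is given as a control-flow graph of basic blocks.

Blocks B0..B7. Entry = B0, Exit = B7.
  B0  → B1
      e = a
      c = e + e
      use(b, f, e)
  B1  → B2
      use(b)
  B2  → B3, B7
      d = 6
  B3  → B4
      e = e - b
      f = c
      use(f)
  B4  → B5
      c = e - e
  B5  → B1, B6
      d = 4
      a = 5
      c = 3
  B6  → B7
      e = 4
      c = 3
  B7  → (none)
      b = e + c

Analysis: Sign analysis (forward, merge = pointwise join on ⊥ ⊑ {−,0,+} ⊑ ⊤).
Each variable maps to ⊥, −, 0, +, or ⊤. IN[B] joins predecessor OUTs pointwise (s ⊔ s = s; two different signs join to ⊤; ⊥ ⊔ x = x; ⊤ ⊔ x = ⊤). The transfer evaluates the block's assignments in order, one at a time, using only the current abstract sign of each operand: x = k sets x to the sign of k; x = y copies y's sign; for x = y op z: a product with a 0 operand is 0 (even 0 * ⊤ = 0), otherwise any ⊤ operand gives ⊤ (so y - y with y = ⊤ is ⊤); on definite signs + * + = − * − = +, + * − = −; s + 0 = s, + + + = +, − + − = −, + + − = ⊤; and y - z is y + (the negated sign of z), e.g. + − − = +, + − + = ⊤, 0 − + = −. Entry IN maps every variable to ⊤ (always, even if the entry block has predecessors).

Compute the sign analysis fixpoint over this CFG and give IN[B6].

Answer: {a: +, b: ⊤, c: +, d: +, e: ⊤, f: ⊤}

Trace:
Per-block solution:
  B0: | IN=(all ⊤) | OUT=(all ⊤)
  B1: | IN=(all ⊤) | OUT=(all ⊤)
  B2: | IN=(all ⊤) | OUT={d:+; rest ⊤}
  B3: | IN={d:+; rest ⊤} | OUT={d:+; rest ⊤}
  B4: | IN={d:+; rest ⊤} | OUT={d:+; rest ⊤}
  B5: | IN={d:+; rest ⊤} | OUT={a:+, c:+, d:+; rest ⊤}
  B6: | IN={a:+, c:+, d:+; rest ⊤} | OUT={a:+, c:+, d:+, e:+; rest ⊤}
  B7: | IN={d:+; rest ⊤} | OUT={d:+; rest ⊤}

Merge at B6: IN[B6] = OUT[B5] = {a: +, b: ⊤, c: +, d: +, e: ⊤, f: ⊤}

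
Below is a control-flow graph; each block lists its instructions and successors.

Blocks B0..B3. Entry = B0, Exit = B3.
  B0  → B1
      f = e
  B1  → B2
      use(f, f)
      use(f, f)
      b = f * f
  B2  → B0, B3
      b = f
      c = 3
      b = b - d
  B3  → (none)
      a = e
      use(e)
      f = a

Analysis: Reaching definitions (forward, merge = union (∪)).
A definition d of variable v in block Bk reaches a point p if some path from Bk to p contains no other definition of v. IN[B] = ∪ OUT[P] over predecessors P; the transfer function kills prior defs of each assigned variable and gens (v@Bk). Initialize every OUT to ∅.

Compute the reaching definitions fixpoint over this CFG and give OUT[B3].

Answer: {a@B3, b@B2, c@B2, f@B3}

Trace:
Fixpoint table:
  B0: | IN={b@B2, c@B2, f@B0} | OUT={b@B2, c@B2, f@B0}
  B1: | IN={b@B2, c@B2, f@B0} | OUT={b@B1, c@B2, f@B0}
  B2: | IN={b@B1, c@B2, f@B0} | OUT={b@B2, c@B2, f@B0}
  B3: | IN={b@B2, c@B2, f@B0} | OUT={a@B3, b@B2, c@B2, f@B3}

Merge at B3: IN[B3] = OUT[B2] = {b@B2, c@B2, f@B0}
Applying B3's transfer function to that IN value gives OUT[B3] (row B3 above).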